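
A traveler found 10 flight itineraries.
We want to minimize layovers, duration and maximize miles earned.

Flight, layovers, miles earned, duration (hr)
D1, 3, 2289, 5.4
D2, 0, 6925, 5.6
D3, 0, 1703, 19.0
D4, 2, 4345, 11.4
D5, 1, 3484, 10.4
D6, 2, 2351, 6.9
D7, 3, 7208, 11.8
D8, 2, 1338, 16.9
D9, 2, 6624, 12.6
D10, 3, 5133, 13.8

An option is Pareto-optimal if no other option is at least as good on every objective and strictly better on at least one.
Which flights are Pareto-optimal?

D1: not dominated (best duration).
D2: not dominated.
D3: dominated by D2 (layovers 0≤0, miles earned 6925≥1703, duration 5.6≤19.0).
D4: dominated by D2 (layovers 0≤2, miles earned 6925≥4345, duration 5.6≤11.4).
D5: dominated by D2 (layovers 0≤1, miles earned 6925≥3484, duration 5.6≤10.4).
D6: dominated by D2 (layovers 0≤2, miles earned 6925≥2351, duration 5.6≤6.9).
D7: not dominated (best miles earned).
D8: dominated by D2 (layovers 0≤2, miles earned 6925≥1338, duration 5.6≤16.9).
D9: dominated by D2 (layovers 0≤2, miles earned 6925≥6624, duration 5.6≤12.6).
D10: dominated by D2 (layovers 0≤3, miles earned 6925≥5133, duration 5.6≤13.8).

D1, D2, D7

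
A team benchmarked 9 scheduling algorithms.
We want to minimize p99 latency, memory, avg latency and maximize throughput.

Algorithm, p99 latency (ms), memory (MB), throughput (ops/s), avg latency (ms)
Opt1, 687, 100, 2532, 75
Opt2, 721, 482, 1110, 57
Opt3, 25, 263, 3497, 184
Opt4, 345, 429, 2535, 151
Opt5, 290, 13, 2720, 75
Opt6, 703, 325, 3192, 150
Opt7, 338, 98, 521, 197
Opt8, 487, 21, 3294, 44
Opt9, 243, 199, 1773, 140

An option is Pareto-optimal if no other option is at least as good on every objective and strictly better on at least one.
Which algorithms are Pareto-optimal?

Opt3, Opt5, Opt8, Opt9

Opt1: dominated by Opt5 (p99 latency 290≤687, memory 13≤100, throughput 2720≥2532, avg latency 75≤75).
Opt2: dominated by Opt8 (p99 latency 487≤721, memory 21≤482, throughput 3294≥1110, avg latency 44≤57).
Opt3: not dominated (best p99 latency).
Opt4: dominated by Opt5 (p99 latency 290≤345, memory 13≤429, throughput 2720≥2535, avg latency 75≤151).
Opt5: not dominated (best memory).
Opt6: dominated by Opt8 (p99 latency 487≤703, memory 21≤325, throughput 3294≥3192, avg latency 44≤150).
Opt7: dominated by Opt5 (p99 latency 290≤338, memory 13≤98, throughput 2720≥521, avg latency 75≤197).
Opt8: not dominated (best avg latency).
Opt9: not dominated.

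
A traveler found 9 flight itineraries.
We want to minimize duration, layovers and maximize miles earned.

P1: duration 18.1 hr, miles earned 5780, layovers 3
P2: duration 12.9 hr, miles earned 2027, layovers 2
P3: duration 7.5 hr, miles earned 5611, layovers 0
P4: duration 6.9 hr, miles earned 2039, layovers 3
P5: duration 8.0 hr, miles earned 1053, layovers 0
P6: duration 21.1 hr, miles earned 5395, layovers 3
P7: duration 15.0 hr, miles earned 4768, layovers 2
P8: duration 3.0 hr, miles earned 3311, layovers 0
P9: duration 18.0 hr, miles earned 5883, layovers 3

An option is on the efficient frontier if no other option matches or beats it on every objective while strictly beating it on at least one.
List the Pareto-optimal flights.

P3, P8, P9

P1: dominated by P9 (duration 18.0≤18.1, miles earned 5883≥5780, layovers 3≤3).
P2: dominated by P3 (duration 7.5≤12.9, miles earned 5611≥2027, layovers 0≤2).
P3: not dominated.
P4: dominated by P8 (duration 3.0≤6.9, miles earned 3311≥2039, layovers 0≤3).
P5: dominated by P3 (duration 7.5≤8.0, miles earned 5611≥1053, layovers 0≤0).
P6: dominated by P1 (duration 18.1≤21.1, miles earned 5780≥5395, layovers 3≤3).
P7: dominated by P3 (duration 7.5≤15.0, miles earned 5611≥4768, layovers 0≤2).
P8: not dominated (best duration).
P9: not dominated (best miles earned).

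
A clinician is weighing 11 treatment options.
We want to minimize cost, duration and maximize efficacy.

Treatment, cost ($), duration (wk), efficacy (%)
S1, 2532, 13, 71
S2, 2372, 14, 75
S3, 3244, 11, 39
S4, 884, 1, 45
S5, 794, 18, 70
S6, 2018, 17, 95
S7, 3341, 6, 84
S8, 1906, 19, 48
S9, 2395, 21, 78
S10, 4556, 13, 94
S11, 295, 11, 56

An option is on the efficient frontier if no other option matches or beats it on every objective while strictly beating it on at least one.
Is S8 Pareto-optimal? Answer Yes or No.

No

S5 vs S8: cost 794≤1906, duration 18≤19, efficacy 70≥48 — S5 is at least as good on every objective and strictly better on at least one, so S5 dominates S8.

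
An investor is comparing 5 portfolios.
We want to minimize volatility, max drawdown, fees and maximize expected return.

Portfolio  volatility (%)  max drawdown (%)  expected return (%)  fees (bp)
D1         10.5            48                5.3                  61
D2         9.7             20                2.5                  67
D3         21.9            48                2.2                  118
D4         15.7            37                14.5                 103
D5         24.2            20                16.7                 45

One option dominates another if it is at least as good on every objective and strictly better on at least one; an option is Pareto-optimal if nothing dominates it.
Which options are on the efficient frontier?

D1, D2, D4, D5

D1: not dominated.
D2: not dominated (best volatility).
D3: dominated by D1 (volatility 10.5≤21.9, max drawdown 48≤48, expected return 5.3≥2.2, fees 61≤118).
D4: not dominated.
D5: not dominated (best expected return).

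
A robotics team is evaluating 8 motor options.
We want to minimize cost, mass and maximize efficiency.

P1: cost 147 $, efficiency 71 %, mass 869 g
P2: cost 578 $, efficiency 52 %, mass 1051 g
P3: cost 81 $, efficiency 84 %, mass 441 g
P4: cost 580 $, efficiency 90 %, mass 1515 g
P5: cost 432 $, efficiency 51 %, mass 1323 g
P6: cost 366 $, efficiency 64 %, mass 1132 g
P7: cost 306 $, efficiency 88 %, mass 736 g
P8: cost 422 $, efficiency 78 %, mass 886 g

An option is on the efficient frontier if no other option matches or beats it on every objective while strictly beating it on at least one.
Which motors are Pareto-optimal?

P3, P4, P7

P1: dominated by P3 (cost 81≤147, efficiency 84≥71, mass 441≤869).
P2: dominated by P1 (cost 147≤578, efficiency 71≥52, mass 869≤1051).
P3: not dominated (best cost).
P4: not dominated (best efficiency).
P5: dominated by P1 (cost 147≤432, efficiency 71≥51, mass 869≤1323).
P6: dominated by P1 (cost 147≤366, efficiency 71≥64, mass 869≤1132).
P7: not dominated.
P8: dominated by P3 (cost 81≤422, efficiency 84≥78, mass 441≤886).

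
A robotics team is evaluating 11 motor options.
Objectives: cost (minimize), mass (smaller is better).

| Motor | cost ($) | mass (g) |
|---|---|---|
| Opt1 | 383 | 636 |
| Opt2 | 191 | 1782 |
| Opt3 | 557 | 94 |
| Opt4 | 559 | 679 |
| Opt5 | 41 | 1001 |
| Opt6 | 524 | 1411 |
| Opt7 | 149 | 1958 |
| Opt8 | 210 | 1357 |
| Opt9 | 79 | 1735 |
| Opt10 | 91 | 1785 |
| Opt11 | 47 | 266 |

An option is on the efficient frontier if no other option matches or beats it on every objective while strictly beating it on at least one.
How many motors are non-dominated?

Opt1: dominated by Opt11 (cost 47≤383, mass 266≤636).
Opt2: dominated by Opt5 (cost 41≤191, mass 1001≤1782).
Opt3: not dominated (best mass).
Opt4: dominated by Opt1 (cost 383≤559, mass 636≤679).
Opt5: not dominated (best cost).
Opt6: dominated by Opt1 (cost 383≤524, mass 636≤1411).
Opt7: dominated by Opt5 (cost 41≤149, mass 1001≤1958).
Opt8: dominated by Opt5 (cost 41≤210, mass 1001≤1357).
Opt9: dominated by Opt5 (cost 41≤79, mass 1001≤1735).
Opt10: dominated by Opt5 (cost 41≤91, mass 1001≤1785).
Opt11: not dominated.
Pareto-optimal: Opt3, Opt5, Opt11 → 3.

3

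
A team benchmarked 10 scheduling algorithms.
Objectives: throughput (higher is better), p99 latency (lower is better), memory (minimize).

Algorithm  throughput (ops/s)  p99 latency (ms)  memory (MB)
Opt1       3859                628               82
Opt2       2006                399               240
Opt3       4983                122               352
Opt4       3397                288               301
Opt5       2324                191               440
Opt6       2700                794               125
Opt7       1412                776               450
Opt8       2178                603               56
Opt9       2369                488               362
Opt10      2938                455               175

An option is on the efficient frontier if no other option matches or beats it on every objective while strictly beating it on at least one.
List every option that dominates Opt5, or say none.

Opt3

Opt3: throughput 4983≥2324, p99 latency 122≤191, memory 352≤440 — dominates Opt5.
Others (Opt1, Opt2, Opt4, Opt6, Opt7, Opt8, Opt9, Opt10) are each worse than Opt5 on at least one objective.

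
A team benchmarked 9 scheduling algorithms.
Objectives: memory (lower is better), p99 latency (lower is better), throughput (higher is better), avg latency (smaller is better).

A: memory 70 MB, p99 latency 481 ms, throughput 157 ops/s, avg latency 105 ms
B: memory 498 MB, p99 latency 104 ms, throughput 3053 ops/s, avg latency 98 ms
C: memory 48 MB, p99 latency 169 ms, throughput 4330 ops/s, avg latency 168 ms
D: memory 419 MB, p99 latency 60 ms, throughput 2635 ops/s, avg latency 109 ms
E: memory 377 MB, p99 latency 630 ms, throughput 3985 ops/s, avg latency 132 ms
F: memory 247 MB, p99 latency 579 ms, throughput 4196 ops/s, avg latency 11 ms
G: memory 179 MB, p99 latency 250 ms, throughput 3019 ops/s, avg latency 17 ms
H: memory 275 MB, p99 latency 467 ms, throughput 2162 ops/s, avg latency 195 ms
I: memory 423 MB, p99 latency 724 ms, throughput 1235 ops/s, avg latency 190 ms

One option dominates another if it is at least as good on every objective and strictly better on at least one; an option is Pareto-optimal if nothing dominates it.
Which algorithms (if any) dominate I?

C: memory 48≤423, p99 latency 169≤724, throughput 4330≥1235, avg latency 168≤190 — dominates I.
D: memory 419≤423, p99 latency 60≤724, throughput 2635≥1235, avg latency 109≤190 — dominates I.
E: memory 377≤423, p99 latency 630≤724, throughput 3985≥1235, avg latency 132≤190 — dominates I.
F: memory 247≤423, p99 latency 579≤724, throughput 4196≥1235, avg latency 11≤190 — dominates I.
G: memory 179≤423, p99 latency 250≤724, throughput 3019≥1235, avg latency 17≤190 — dominates I.
Others (A, B, H) are each worse than I on at least one objective.

C, D, E, F, G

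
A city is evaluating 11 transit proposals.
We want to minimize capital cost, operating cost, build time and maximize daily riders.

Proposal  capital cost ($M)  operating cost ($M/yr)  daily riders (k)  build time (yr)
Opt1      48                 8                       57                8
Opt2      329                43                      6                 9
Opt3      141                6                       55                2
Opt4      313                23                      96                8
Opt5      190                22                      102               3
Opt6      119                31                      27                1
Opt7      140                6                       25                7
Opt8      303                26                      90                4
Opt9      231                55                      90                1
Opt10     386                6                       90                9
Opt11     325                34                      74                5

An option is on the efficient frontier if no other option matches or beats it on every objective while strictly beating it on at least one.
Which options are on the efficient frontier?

Opt1: not dominated (best capital cost).
Opt2: dominated by Opt1 (capital cost 48≤329, operating cost 8≤43, daily riders 57≥6, build time 8≤9).
Opt3: not dominated.
Opt4: dominated by Opt5 (capital cost 190≤313, operating cost 22≤23, daily riders 102≥96, build time 3≤8).
Opt5: not dominated (best daily riders).
Opt6: not dominated.
Opt7: not dominated.
Opt8: dominated by Opt5 (capital cost 190≤303, operating cost 22≤26, daily riders 102≥90, build time 3≤4).
Opt9: not dominated.
Opt10: not dominated.
Opt11: dominated by Opt5 (capital cost 190≤325, operating cost 22≤34, daily riders 102≥74, build time 3≤5).

Opt1, Opt3, Opt5, Opt6, Opt7, Opt9, Opt10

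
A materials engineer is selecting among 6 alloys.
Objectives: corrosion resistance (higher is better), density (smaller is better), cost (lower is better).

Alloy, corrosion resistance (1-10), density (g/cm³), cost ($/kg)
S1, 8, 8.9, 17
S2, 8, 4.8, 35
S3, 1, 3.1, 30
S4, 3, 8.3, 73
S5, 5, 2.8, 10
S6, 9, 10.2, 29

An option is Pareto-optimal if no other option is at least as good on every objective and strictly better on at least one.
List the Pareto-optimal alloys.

S1: not dominated.
S2: not dominated.
S3: dominated by S5 (corrosion resistance 5≥1, density 2.8≤3.1, cost 10≤30).
S4: dominated by S2 (corrosion resistance 8≥3, density 4.8≤8.3, cost 35≤73).
S5: not dominated (best density).
S6: not dominated (best corrosion resistance).

S1, S2, S5, S6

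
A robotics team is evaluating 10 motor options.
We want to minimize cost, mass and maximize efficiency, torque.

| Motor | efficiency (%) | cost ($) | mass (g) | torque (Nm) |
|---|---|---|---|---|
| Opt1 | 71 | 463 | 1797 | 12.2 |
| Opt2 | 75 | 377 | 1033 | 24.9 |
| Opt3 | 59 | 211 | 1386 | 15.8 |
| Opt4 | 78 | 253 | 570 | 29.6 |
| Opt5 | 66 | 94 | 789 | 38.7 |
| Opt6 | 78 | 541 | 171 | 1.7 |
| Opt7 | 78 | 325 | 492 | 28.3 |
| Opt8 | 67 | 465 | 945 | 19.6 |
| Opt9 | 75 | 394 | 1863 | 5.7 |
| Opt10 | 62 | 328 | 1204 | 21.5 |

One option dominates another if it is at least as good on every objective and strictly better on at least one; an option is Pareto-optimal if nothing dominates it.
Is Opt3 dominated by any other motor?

Opt5 vs Opt3: efficiency 66≥59, cost 94≤211, mass 789≤1386, torque 38.7≥15.8 — Opt5 is at least as good on every objective and strictly better on at least one, so Opt5 dominates Opt3.

Yes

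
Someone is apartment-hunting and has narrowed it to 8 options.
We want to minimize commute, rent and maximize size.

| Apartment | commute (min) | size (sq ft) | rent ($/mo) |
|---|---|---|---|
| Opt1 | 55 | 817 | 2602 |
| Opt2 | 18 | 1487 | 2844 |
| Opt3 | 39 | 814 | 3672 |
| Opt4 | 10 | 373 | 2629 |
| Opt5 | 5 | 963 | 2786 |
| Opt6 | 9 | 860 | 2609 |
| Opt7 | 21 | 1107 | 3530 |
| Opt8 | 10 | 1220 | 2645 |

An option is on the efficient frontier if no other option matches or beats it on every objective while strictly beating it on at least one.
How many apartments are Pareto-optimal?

Opt1: not dominated (best rent).
Opt2: not dominated (best size).
Opt3: dominated by Opt2 (commute 18≤39, size 1487≥814, rent 2844≤3672).
Opt4: dominated by Opt6 (commute 9≤10, size 860≥373, rent 2609≤2629).
Opt5: not dominated (best commute).
Opt6: not dominated.
Opt7: dominated by Opt2 (commute 18≤21, size 1487≥1107, rent 2844≤3530).
Opt8: not dominated.
Pareto-optimal: Opt1, Opt2, Opt5, Opt6, Opt8 → 5.

5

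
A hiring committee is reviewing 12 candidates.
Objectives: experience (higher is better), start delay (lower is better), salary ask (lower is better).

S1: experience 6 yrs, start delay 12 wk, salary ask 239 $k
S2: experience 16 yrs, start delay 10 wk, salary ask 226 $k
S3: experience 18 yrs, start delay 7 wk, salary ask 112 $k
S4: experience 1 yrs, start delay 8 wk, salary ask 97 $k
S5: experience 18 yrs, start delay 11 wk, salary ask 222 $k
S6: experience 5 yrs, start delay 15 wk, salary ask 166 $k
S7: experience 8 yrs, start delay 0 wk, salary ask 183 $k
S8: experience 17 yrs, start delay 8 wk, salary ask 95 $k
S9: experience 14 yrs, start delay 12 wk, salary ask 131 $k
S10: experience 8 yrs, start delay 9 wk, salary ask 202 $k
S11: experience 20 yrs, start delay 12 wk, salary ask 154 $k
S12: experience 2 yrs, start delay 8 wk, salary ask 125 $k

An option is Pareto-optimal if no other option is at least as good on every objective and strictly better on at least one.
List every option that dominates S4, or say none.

S8: experience 17≥1, start delay 8≤8, salary ask 95≤97 — dominates S4.
Others (S1, S2, S3, S5, S6, S7, S9, S10, S11, S12) are each worse than S4 on at least one objective.

S8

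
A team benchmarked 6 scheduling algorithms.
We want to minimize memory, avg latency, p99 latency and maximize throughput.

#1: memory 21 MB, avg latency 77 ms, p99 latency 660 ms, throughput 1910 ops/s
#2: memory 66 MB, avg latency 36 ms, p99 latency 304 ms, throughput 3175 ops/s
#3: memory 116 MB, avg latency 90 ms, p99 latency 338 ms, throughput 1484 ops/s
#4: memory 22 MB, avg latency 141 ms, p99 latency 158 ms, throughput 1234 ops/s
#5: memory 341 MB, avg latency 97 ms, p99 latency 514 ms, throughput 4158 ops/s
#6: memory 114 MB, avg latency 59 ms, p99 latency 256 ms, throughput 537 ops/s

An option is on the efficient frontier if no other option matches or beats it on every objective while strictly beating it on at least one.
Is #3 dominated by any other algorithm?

Yes

#2 vs #3: memory 66≤116, avg latency 36≤90, p99 latency 304≤338, throughput 3175≥1484 — #2 is at least as good on every objective and strictly better on at least one, so #2 dominates #3.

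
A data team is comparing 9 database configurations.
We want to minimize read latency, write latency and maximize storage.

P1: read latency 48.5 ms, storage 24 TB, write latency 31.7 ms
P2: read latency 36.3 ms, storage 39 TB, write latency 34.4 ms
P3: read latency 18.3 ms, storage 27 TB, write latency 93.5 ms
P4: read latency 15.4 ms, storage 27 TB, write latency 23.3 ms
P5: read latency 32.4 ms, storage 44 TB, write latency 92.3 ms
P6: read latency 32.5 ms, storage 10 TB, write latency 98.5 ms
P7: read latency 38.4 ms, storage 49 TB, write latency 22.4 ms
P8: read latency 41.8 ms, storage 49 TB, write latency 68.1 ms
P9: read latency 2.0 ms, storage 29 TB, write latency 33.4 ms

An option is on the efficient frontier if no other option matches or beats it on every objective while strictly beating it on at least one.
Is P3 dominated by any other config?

P4 vs P3: read latency 15.4≤18.3, storage 27≥27, write latency 23.3≤93.5 — P4 is at least as good on every objective and strictly better on at least one, so P4 dominates P3.

Yes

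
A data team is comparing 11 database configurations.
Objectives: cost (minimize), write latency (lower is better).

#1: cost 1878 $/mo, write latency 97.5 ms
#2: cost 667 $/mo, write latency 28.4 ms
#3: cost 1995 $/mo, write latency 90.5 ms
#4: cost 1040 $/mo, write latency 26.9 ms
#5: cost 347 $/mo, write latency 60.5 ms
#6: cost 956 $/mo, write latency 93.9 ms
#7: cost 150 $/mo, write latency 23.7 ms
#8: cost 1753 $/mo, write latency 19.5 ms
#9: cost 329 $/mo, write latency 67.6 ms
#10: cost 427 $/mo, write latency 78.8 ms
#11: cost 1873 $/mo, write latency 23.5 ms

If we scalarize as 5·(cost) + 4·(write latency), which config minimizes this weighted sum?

#7

#1: 5·1878 + 4·97.5 = 9780.0
#2: 5·667 + 4·28.4 = 3448.6
#3: 5·1995 + 4·90.5 = 10337.0
#4: 5·1040 + 4·26.9 = 5307.6
#5: 5·347 + 4·60.5 = 1977.0
#6: 5·956 + 4·93.9 = 5155.6
#7: 5·150 + 4·23.7 = 844.8
#8: 5·1753 + 4·19.5 = 8843.0
#9: 5·329 + 4·67.6 = 1915.4
#10: 5·427 + 4·78.8 = 2450.2
#11: 5·1873 + 4·23.5 = 9459.0
Lowest: #7 at 844.8.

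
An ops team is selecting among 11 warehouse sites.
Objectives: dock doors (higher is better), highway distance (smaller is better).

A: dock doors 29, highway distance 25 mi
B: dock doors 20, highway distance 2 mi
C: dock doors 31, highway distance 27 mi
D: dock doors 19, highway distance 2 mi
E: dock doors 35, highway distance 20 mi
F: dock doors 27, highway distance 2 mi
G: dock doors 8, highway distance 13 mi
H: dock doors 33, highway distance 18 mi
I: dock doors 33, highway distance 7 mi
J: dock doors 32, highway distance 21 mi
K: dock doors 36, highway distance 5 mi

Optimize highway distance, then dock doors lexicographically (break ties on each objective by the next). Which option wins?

F

First minimize highway distance: best is 2, kept {B, D, F}.
Then maximize dock doors: best is 27, kept {F}.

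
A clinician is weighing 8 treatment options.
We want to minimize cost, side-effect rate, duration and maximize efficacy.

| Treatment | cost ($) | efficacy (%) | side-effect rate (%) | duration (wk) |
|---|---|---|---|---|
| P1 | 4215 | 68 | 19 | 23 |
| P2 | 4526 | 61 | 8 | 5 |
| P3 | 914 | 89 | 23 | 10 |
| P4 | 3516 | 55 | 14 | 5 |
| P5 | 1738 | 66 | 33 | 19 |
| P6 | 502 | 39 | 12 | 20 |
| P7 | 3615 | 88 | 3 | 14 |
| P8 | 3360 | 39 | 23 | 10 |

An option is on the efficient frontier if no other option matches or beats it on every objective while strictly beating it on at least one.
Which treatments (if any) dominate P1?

P7: cost 3615≤4215, efficacy 88≥68, side-effect rate 3≤19, duration 14≤23 — dominates P1.
Others (P2, P3, P4, P5, P6, P8) are each worse than P1 on at least one objective.

P7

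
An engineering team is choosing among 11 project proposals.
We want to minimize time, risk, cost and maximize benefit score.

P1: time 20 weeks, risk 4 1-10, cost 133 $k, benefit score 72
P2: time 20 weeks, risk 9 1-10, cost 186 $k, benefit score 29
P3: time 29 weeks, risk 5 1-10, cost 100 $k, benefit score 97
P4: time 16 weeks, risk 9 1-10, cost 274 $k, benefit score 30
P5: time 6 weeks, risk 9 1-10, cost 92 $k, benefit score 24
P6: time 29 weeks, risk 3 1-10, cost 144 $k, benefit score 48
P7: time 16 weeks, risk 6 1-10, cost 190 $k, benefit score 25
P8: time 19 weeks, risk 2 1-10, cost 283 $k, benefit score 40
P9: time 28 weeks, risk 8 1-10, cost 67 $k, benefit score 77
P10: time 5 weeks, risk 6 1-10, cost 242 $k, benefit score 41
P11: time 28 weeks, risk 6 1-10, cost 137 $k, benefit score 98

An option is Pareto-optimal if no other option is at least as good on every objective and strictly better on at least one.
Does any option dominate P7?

P1: worse on time (20 vs 16).
P2: worse on time (20 vs 16).
P3: worse on time (29 vs 16).
P4: worse on risk (9 vs 6).
P5: worse on risk (9 vs 6).
P6: worse on time (29 vs 16).
P8: worse on time (19 vs 16).
P9: worse on time (28 vs 16).
P10: worse on cost (242 vs 190).
P11: worse on time (28 vs 16).
No option is at least as good as P7 on every objective and strictly better on one.

No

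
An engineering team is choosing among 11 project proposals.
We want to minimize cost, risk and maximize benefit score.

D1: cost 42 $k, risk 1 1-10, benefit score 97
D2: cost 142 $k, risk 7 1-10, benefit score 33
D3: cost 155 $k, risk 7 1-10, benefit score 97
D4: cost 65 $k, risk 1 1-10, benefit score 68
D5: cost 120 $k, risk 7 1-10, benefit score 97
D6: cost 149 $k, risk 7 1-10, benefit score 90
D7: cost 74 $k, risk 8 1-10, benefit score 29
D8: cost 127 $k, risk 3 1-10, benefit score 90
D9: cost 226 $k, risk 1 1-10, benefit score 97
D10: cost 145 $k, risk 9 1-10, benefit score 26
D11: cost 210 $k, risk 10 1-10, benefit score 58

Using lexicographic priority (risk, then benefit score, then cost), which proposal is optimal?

D1

First minimize risk: best is 1, kept {D1, D4, D9}.
Then maximize benefit score: best is 97, kept {D1, D9}.
Then minimize cost: best is 42, kept {D1}.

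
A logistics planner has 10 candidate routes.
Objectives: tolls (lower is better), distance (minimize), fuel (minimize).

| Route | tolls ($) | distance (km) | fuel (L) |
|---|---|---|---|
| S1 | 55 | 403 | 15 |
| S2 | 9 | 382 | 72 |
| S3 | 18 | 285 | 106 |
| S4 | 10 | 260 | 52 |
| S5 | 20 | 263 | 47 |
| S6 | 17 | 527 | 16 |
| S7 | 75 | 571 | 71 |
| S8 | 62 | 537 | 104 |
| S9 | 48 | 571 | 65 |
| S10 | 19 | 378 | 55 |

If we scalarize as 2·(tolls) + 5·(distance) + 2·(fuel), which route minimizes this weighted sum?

S1: 2·55 + 5·403 + 2·15 = 2155
S2: 2·9 + 5·382 + 2·72 = 2072
S3: 2·18 + 5·285 + 2·106 = 1673
S4: 2·10 + 5·260 + 2·52 = 1424
S5: 2·20 + 5·263 + 2·47 = 1449
S6: 2·17 + 5·527 + 2·16 = 2701
S7: 2·75 + 5·571 + 2·71 = 3147
S8: 2·62 + 5·537 + 2·104 = 3017
S9: 2·48 + 5·571 + 2·65 = 3081
S10: 2·19 + 5·378 + 2·55 = 2038
Lowest: S4 at 1424.

S4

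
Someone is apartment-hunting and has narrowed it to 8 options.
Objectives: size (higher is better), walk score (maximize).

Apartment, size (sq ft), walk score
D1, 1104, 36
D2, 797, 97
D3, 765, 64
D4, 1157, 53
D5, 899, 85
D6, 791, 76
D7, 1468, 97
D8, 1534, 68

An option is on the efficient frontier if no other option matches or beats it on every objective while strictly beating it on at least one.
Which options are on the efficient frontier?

D7, D8

D1: dominated by D4 (size 1157≥1104, walk score 53≥36).
D2: dominated by D7 (size 1468≥797, walk score 97≥97).
D3: dominated by D2 (size 797≥765, walk score 97≥64).
D4: dominated by D7 (size 1468≥1157, walk score 97≥53).
D5: dominated by D7 (size 1468≥899, walk score 97≥85).
D6: dominated by D2 (size 797≥791, walk score 97≥76).
D7: not dominated.
D8: not dominated (best size).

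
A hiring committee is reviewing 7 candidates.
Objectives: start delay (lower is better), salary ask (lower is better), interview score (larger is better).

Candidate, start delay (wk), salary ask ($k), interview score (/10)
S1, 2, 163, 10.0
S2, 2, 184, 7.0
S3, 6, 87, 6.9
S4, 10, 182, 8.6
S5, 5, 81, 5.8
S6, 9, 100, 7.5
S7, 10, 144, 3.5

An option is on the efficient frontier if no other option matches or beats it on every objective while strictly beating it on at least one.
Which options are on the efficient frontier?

S1, S3, S5, S6

S1: not dominated (best interview score).
S2: dominated by S1 (start delay 2≤2, salary ask 163≤184, interview score 10.0≥7.0).
S3: not dominated.
S4: dominated by S1 (start delay 2≤10, salary ask 163≤182, interview score 10.0≥8.6).
S5: not dominated (best salary ask).
S6: not dominated.
S7: dominated by S3 (start delay 6≤10, salary ask 87≤144, interview score 6.9≥3.5).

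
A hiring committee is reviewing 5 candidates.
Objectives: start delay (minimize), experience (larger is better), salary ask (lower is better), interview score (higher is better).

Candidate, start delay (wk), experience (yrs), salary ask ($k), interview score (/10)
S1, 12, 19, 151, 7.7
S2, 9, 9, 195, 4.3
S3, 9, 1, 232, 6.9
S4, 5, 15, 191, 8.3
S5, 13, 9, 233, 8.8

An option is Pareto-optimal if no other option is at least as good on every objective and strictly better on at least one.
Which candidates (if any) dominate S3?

S4

S4: start delay 5≤9, experience 15≥1, salary ask 191≤232, interview score 8.3≥6.9 — dominates S3.
Others (S1, S2, S5) are each worse than S3 on at least one objective.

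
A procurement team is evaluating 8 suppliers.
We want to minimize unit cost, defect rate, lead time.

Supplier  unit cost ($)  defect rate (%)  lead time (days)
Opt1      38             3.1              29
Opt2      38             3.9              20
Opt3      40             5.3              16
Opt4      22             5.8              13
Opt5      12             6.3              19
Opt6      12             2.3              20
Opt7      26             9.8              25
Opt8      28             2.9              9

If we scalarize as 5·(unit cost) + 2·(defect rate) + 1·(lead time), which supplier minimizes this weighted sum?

Opt6

Opt1: 5·38 + 2·3.1 + 1·29 = 225.2
Opt2: 5·38 + 2·3.9 + 1·20 = 217.8
Opt3: 5·40 + 2·5.3 + 1·16 = 226.6
Opt4: 5·22 + 2·5.8 + 1·13 = 134.6
Opt5: 5·12 + 2·6.3 + 1·19 = 91.6
Opt6: 5·12 + 2·2.3 + 1·20 = 84.6
Opt7: 5·26 + 2·9.8 + 1·25 = 174.6
Opt8: 5·28 + 2·2.9 + 1·9 = 154.8
Lowest: Opt6 at 84.6.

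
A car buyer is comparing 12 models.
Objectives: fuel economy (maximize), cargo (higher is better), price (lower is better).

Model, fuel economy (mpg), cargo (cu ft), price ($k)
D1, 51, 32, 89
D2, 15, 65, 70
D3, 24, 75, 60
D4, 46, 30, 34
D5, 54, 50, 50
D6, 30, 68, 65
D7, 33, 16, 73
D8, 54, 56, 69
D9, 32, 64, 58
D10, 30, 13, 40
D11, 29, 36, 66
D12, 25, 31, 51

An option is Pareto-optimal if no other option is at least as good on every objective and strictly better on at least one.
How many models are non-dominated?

D1: dominated by D5 (fuel economy 54≥51, cargo 50≥32, price 50≤89).
D2: dominated by D3 (fuel economy 24≥15, cargo 75≥65, price 60≤70).
D3: not dominated (best cargo).
D4: not dominated (best price).
D5: not dominated.
D6: not dominated.
D7: dominated by D4 (fuel economy 46≥33, cargo 30≥16, price 34≤73).
D8: not dominated.
D9: not dominated.
D10: dominated by D4 (fuel economy 46≥30, cargo 30≥13, price 34≤40).
D11: dominated by D5 (fuel economy 54≥29, cargo 50≥36, price 50≤66).
D12: dominated by D5 (fuel economy 54≥25, cargo 50≥31, price 50≤51).
Pareto-optimal: D3, D4, D5, D6, D8, D9 → 6.

6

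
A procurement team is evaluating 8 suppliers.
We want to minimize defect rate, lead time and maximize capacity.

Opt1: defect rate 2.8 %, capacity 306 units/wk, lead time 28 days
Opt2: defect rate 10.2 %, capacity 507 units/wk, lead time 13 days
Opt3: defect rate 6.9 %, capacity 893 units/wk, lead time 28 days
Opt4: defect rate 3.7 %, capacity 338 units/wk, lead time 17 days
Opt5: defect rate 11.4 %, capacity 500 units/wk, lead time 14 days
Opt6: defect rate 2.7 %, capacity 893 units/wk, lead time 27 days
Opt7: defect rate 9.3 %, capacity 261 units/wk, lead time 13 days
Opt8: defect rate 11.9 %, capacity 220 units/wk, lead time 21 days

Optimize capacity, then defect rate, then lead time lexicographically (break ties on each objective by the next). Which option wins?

First maximize capacity: best is 893, kept {Opt3, Opt6}.
Then minimize defect rate: best is 2.7, kept {Opt6}.

Opt6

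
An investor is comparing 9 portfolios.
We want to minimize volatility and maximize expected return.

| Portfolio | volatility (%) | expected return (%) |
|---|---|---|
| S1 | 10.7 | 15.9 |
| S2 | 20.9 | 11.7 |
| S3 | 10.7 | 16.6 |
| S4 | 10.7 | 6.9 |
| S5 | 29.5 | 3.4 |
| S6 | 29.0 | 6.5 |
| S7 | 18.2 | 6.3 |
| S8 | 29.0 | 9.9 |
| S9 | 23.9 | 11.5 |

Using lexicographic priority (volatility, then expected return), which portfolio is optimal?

S3

First minimize volatility: best is 10.7, kept {S1, S3, S4}.
Then maximize expected return: best is 16.6, kept {S3}.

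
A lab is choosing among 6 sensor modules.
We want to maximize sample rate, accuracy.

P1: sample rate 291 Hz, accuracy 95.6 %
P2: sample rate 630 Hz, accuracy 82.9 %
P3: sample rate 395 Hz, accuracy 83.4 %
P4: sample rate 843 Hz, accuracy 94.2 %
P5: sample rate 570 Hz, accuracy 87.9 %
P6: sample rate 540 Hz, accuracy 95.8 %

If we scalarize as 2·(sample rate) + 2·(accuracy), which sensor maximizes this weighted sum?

P1: 2·291 + 2·95.6 = 773.2
P2: 2·630 + 2·82.9 = 1425.8
P3: 2·395 + 2·83.4 = 956.8
P4: 2·843 + 2·94.2 = 1874.4
P5: 2·570 + 2·87.9 = 1315.8
P6: 2·540 + 2·95.8 = 1271.6
Highest: P4 at 1874.4.

P4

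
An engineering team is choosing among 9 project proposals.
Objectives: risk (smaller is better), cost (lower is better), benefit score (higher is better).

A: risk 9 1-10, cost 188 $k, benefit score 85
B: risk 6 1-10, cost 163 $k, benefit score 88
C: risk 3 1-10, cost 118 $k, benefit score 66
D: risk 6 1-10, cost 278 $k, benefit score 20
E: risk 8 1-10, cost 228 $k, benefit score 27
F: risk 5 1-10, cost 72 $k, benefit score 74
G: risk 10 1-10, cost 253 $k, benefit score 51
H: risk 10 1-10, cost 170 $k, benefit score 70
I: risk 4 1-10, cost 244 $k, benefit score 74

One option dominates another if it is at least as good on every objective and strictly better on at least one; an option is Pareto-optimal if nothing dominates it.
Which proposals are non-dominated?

A: dominated by B (risk 6≤9, cost 163≤188, benefit score 88≥85).
B: not dominated (best benefit score).
C: not dominated (best risk).
D: dominated by B (risk 6≤6, cost 163≤278, benefit score 88≥20).
E: dominated by B (risk 6≤8, cost 163≤228, benefit score 88≥27).
F: not dominated (best cost).
G: dominated by A (risk 9≤10, cost 188≤253, benefit score 85≥51).
H: dominated by B (risk 6≤10, cost 163≤170, benefit score 88≥70).
I: not dominated.

B, C, F, I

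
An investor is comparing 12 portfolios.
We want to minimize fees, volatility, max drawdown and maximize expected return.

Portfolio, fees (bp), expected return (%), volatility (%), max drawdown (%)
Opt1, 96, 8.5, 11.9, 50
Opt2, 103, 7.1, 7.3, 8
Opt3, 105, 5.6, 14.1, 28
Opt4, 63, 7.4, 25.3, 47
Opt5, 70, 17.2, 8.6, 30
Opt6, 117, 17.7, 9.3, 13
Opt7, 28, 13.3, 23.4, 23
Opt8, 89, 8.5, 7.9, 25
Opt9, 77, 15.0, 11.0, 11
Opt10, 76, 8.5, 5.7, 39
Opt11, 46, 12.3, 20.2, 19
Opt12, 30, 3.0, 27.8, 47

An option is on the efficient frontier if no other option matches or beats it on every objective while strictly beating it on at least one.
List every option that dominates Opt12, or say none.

Opt7

Opt7: fees 28≤30, expected return 13.3≥3.0, volatility 23.4≤27.8, max drawdown 23≤47 — dominates Opt12.
Others (Opt1, Opt2, Opt3, Opt4, Opt5, Opt6, Opt8, Opt9, Opt10, Opt11) are each worse than Opt12 on at least one objective.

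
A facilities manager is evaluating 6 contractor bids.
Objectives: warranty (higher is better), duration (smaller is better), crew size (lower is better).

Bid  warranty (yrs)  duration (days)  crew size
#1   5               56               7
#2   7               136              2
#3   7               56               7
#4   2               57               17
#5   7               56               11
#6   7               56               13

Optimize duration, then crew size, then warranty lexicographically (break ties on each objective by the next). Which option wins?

First minimize duration: best is 56, kept {#1, #3, #5, #6}.
Then minimize crew size: best is 7, kept {#1, #3}.
Then maximize warranty: best is 7, kept {#3}.

#3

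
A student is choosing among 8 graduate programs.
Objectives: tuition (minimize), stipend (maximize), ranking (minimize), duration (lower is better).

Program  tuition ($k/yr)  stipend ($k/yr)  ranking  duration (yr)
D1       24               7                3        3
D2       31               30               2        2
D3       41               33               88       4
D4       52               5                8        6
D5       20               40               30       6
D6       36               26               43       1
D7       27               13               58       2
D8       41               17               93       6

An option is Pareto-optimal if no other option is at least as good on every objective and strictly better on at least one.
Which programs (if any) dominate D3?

none

D1: worse on stipend (7 vs 33).
D2: worse on stipend (30 vs 33).
D4: worse on tuition (52 vs 41).
D5: worse on duration (6 vs 4).
D6: worse on stipend (26 vs 33).
D7: worse on stipend (13 vs 33).
D8: worse on stipend (17 vs 33).
No option dominates D3.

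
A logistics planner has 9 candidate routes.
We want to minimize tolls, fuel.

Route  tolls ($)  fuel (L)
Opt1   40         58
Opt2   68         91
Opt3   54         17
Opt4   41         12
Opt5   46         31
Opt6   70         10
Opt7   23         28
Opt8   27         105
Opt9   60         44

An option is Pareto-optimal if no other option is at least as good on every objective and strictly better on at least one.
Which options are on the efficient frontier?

Opt4, Opt6, Opt7

Opt1: dominated by Opt7 (tolls 23≤40, fuel 28≤58).
Opt2: dominated by Opt1 (tolls 40≤68, fuel 58≤91).
Opt3: dominated by Opt4 (tolls 41≤54, fuel 12≤17).
Opt4: not dominated.
Opt5: dominated by Opt4 (tolls 41≤46, fuel 12≤31).
Opt6: not dominated (best fuel).
Opt7: not dominated (best tolls).
Opt8: dominated by Opt7 (tolls 23≤27, fuel 28≤105).
Opt9: dominated by Opt3 (tolls 54≤60, fuel 17≤44).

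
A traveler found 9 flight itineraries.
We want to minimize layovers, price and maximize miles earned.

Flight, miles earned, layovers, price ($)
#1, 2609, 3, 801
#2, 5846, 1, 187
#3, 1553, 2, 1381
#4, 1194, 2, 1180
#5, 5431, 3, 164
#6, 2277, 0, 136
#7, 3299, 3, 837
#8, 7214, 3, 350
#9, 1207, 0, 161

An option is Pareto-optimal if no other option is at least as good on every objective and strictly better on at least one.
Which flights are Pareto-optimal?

#2, #5, #6, #8

#1: dominated by #2 (miles earned 5846≥2609, layovers 1≤3, price 187≤801).
#2: not dominated.
#3: dominated by #2 (miles earned 5846≥1553, layovers 1≤2, price 187≤1381).
#4: dominated by #2 (miles earned 5846≥1194, layovers 1≤2, price 187≤1180).
#5: not dominated.
#6: not dominated (best price).
#7: dominated by #2 (miles earned 5846≥3299, layovers 1≤3, price 187≤837).
#8: not dominated (best miles earned).
#9: dominated by #6 (miles earned 2277≥1207, layovers 0≤0, price 136≤161).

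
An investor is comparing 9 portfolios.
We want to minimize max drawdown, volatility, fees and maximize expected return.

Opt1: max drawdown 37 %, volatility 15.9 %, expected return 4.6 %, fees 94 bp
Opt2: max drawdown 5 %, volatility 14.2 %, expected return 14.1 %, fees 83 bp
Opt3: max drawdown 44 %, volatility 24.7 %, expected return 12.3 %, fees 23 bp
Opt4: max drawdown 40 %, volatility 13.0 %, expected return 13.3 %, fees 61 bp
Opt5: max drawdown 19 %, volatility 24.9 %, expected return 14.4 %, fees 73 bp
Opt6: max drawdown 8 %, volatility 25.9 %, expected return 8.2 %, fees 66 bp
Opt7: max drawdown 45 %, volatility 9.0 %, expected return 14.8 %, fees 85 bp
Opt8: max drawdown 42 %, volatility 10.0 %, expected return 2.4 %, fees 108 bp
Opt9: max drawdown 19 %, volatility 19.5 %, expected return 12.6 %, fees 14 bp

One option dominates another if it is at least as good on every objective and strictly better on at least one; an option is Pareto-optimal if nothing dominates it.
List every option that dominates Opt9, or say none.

Opt1: worse on max drawdown (37 vs 19).
Opt2: worse on fees (83 vs 14).
Opt3: worse on max drawdown (44 vs 19).
Opt4: worse on max drawdown (40 vs 19).
Opt5: worse on volatility (24.9 vs 19.5).
Opt6: worse on volatility (25.9 vs 19.5).
Opt7: worse on max drawdown (45 vs 19).
Opt8: worse on max drawdown (42 vs 19).
No option dominates Opt9.

none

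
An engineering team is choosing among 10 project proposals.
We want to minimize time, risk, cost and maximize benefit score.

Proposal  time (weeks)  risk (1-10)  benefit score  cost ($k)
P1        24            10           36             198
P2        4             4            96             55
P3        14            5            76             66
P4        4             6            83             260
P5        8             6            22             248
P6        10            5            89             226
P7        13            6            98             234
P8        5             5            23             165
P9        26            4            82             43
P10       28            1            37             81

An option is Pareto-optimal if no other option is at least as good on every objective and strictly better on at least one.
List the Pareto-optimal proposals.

P1: dominated by P2 (time 4≤24, risk 4≤10, benefit score 96≥36, cost 55≤198).
P2: not dominated.
P3: dominated by P2 (time 4≤14, risk 4≤5, benefit score 96≥76, cost 55≤66).
P4: dominated by P2 (time 4≤4, risk 4≤6, benefit score 96≥83, cost 55≤260).
P5: dominated by P2 (time 4≤8, risk 4≤6, benefit score 96≥22, cost 55≤248).
P6: dominated by P2 (time 4≤10, risk 4≤5, benefit score 96≥89, cost 55≤226).
P7: not dominated (best benefit score).
P8: dominated by P2 (time 4≤5, risk 4≤5, benefit score 96≥23, cost 55≤165).
P9: not dominated (best cost).
P10: not dominated (best risk).

P2, P7, P9, P10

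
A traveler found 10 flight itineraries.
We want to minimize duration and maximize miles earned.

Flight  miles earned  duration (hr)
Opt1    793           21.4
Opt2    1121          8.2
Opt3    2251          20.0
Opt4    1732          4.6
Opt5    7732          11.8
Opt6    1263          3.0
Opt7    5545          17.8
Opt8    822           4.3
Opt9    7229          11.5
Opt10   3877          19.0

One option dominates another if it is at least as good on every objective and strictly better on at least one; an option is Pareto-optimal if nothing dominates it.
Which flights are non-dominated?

Opt4, Opt5, Opt6, Opt9

Opt1: dominated by Opt2 (miles earned 1121≥793, duration 8.2≤21.4).
Opt2: dominated by Opt4 (miles earned 1732≥1121, duration 4.6≤8.2).
Opt3: dominated by Opt5 (miles earned 7732≥2251, duration 11.8≤20.0).
Opt4: not dominated.
Opt5: not dominated (best miles earned).
Opt6: not dominated (best duration).
Opt7: dominated by Opt5 (miles earned 7732≥5545, duration 11.8≤17.8).
Opt8: dominated by Opt6 (miles earned 1263≥822, duration 3.0≤4.3).
Opt9: not dominated.
Opt10: dominated by Opt5 (miles earned 7732≥3877, duration 11.8≤19.0).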